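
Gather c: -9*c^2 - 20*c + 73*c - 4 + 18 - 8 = -9*c^2 + 53*c + 6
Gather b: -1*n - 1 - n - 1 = -2*n - 2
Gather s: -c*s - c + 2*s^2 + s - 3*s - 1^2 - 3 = -c + 2*s^2 + s*(-c - 2) - 4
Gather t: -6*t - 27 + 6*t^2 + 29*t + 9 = 6*t^2 + 23*t - 18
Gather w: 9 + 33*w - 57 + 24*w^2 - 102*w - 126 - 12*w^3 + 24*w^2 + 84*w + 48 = -12*w^3 + 48*w^2 + 15*w - 126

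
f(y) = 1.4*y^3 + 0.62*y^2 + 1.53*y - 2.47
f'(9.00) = 352.89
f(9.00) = 1082.12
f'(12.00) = 621.21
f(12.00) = 2524.37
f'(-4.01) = 64.09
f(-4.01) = -88.91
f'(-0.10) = 1.45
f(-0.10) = -2.62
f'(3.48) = 56.71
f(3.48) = 69.36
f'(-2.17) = 18.62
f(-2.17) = -17.18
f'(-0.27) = 1.50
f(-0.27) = -2.87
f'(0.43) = 2.84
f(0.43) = -1.59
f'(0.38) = 2.61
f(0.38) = -1.72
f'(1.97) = 20.27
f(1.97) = 13.65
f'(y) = 4.2*y^2 + 1.24*y + 1.53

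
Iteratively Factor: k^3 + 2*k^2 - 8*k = (k + 4)*(k^2 - 2*k) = (k - 2)*(k + 4)*(k)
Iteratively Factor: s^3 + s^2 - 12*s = (s - 3)*(s^2 + 4*s) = (s - 3)*(s + 4)*(s)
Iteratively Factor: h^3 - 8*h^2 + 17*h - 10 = (h - 5)*(h^2 - 3*h + 2) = (h - 5)*(h - 2)*(h - 1)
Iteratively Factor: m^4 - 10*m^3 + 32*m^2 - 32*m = (m - 4)*(m^3 - 6*m^2 + 8*m) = (m - 4)^2*(m^2 - 2*m) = (m - 4)^2*(m - 2)*(m)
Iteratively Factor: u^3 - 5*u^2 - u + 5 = (u - 1)*(u^2 - 4*u - 5) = (u - 5)*(u - 1)*(u + 1)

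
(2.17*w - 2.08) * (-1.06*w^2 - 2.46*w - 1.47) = -2.3002*w^3 - 3.1334*w^2 + 1.9269*w + 3.0576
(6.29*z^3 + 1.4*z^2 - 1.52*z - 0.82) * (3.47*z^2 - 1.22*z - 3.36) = 21.8263*z^5 - 2.8158*z^4 - 28.1168*z^3 - 5.695*z^2 + 6.1076*z + 2.7552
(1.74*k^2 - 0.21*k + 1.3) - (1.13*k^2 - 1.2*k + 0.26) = 0.61*k^2 + 0.99*k + 1.04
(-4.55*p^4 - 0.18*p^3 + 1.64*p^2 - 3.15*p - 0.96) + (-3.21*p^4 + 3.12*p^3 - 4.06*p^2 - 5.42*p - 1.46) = -7.76*p^4 + 2.94*p^3 - 2.42*p^2 - 8.57*p - 2.42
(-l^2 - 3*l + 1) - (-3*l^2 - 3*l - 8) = 2*l^2 + 9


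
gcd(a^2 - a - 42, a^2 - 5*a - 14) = a - 7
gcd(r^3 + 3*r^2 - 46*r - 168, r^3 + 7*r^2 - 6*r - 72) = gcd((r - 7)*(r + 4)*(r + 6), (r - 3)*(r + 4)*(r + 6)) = r^2 + 10*r + 24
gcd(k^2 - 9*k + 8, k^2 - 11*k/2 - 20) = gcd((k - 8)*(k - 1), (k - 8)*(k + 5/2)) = k - 8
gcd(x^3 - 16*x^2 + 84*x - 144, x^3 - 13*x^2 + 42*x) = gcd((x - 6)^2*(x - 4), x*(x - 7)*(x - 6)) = x - 6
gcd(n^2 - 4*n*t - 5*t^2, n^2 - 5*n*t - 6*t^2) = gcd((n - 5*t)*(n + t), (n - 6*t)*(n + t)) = n + t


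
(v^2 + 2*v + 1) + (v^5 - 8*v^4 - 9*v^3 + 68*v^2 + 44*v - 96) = v^5 - 8*v^4 - 9*v^3 + 69*v^2 + 46*v - 95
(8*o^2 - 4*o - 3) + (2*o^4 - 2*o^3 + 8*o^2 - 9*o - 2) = 2*o^4 - 2*o^3 + 16*o^2 - 13*o - 5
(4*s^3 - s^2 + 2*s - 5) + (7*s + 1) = 4*s^3 - s^2 + 9*s - 4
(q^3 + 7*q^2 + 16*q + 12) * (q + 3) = q^4 + 10*q^3 + 37*q^2 + 60*q + 36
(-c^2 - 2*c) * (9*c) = -9*c^3 - 18*c^2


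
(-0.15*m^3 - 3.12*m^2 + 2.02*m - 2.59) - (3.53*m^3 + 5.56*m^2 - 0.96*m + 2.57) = -3.68*m^3 - 8.68*m^2 + 2.98*m - 5.16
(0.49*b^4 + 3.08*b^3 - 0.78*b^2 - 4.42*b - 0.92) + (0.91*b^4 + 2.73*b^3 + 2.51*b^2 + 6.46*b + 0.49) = 1.4*b^4 + 5.81*b^3 + 1.73*b^2 + 2.04*b - 0.43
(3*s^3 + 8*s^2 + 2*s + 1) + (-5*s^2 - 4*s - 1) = 3*s^3 + 3*s^2 - 2*s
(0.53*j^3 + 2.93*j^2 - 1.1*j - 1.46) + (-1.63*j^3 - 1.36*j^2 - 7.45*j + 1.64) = -1.1*j^3 + 1.57*j^2 - 8.55*j + 0.18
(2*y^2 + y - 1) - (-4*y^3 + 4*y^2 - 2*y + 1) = 4*y^3 - 2*y^2 + 3*y - 2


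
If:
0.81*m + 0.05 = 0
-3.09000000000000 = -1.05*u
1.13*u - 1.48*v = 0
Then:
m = -0.06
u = 2.94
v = 2.25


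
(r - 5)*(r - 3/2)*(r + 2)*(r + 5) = r^4 + r^3/2 - 28*r^2 - 25*r/2 + 75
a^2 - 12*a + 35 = (a - 7)*(a - 5)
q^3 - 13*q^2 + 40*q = q*(q - 8)*(q - 5)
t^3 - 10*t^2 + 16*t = t*(t - 8)*(t - 2)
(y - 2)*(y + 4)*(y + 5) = y^3 + 7*y^2 + 2*y - 40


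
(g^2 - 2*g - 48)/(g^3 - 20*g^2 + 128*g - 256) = (g + 6)/(g^2 - 12*g + 32)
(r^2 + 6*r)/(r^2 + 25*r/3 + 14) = 3*r/(3*r + 7)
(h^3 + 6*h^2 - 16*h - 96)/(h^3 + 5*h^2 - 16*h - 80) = (h + 6)/(h + 5)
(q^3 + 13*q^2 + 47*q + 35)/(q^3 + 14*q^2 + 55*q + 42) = (q + 5)/(q + 6)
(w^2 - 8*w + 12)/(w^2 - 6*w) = (w - 2)/w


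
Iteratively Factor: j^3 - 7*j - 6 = (j + 1)*(j^2 - j - 6) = (j + 1)*(j + 2)*(j - 3)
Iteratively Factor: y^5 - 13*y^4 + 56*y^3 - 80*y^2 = (y - 5)*(y^4 - 8*y^3 + 16*y^2) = y*(y - 5)*(y^3 - 8*y^2 + 16*y) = y*(y - 5)*(y - 4)*(y^2 - 4*y) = y*(y - 5)*(y - 4)^2*(y)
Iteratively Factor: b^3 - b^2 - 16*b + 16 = (b - 4)*(b^2 + 3*b - 4) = (b - 4)*(b - 1)*(b + 4)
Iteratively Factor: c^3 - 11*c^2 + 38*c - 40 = (c - 4)*(c^2 - 7*c + 10) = (c - 4)*(c - 2)*(c - 5)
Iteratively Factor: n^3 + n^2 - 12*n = (n - 3)*(n^2 + 4*n) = n*(n - 3)*(n + 4)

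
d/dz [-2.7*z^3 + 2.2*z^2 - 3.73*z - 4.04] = -8.1*z^2 + 4.4*z - 3.73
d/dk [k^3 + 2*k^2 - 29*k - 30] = 3*k^2 + 4*k - 29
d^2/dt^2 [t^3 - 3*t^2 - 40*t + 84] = 6*t - 6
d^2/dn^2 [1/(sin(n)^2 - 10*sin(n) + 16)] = 2*(-2*sin(n)^4 + 15*sin(n)^3 - 15*sin(n)^2 - 110*sin(n) + 84)/(sin(n)^2 - 10*sin(n) + 16)^3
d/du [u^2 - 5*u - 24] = 2*u - 5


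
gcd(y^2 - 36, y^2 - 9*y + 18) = y - 6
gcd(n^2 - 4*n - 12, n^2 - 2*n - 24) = n - 6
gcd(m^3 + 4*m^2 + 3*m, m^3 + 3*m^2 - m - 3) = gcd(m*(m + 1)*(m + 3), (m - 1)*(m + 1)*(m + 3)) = m^2 + 4*m + 3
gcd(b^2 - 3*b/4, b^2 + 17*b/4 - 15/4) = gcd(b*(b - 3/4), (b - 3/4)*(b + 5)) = b - 3/4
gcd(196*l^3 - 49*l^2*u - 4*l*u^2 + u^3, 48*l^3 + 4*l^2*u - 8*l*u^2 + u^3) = -4*l + u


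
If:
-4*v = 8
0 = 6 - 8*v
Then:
No Solution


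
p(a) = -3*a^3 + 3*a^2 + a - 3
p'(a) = -9*a^2 + 6*a + 1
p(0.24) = -2.63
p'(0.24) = 1.92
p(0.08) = -2.90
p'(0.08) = 1.42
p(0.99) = -1.98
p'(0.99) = -1.88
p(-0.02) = -3.02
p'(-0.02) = 0.88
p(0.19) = -2.72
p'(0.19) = 1.82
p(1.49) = -4.77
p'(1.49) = -10.04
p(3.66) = -106.24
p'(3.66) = -97.60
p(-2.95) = 97.17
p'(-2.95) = -95.02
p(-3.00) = 102.00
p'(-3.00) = -98.00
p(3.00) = -54.00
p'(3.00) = -62.00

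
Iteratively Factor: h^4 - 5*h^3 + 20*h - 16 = (h - 2)*(h^3 - 3*h^2 - 6*h + 8) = (h - 2)*(h + 2)*(h^2 - 5*h + 4) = (h - 2)*(h - 1)*(h + 2)*(h - 4)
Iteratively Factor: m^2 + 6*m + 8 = (m + 4)*(m + 2)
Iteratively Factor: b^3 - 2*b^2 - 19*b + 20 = (b + 4)*(b^2 - 6*b + 5) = (b - 5)*(b + 4)*(b - 1)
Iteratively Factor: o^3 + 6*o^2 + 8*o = (o)*(o^2 + 6*o + 8) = o*(o + 4)*(o + 2)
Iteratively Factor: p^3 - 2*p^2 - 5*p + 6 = (p - 3)*(p^2 + p - 2) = (p - 3)*(p + 2)*(p - 1)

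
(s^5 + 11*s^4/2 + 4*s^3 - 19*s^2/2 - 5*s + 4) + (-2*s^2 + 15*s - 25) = s^5 + 11*s^4/2 + 4*s^3 - 23*s^2/2 + 10*s - 21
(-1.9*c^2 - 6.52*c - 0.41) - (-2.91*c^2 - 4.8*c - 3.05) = 1.01*c^2 - 1.72*c + 2.64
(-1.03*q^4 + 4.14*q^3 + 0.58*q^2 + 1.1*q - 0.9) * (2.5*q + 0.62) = -2.575*q^5 + 9.7114*q^4 + 4.0168*q^3 + 3.1096*q^2 - 1.568*q - 0.558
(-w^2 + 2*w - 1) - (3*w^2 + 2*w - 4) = 3 - 4*w^2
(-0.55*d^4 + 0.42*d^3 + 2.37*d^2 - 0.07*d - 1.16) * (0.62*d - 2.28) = -0.341*d^5 + 1.5144*d^4 + 0.5118*d^3 - 5.447*d^2 - 0.5596*d + 2.6448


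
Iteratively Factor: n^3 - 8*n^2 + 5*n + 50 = (n + 2)*(n^2 - 10*n + 25) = (n - 5)*(n + 2)*(n - 5)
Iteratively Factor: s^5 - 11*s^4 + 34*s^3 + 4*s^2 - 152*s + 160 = (s - 2)*(s^4 - 9*s^3 + 16*s^2 + 36*s - 80) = (s - 4)*(s - 2)*(s^3 - 5*s^2 - 4*s + 20) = (s - 4)*(s - 2)^2*(s^2 - 3*s - 10) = (s - 5)*(s - 4)*(s - 2)^2*(s + 2)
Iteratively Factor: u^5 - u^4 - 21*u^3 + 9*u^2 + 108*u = (u)*(u^4 - u^3 - 21*u^2 + 9*u + 108) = u*(u - 3)*(u^3 + 2*u^2 - 15*u - 36) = u*(u - 3)*(u + 3)*(u^2 - u - 12) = u*(u - 4)*(u - 3)*(u + 3)*(u + 3)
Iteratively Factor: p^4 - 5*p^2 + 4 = (p - 2)*(p^3 + 2*p^2 - p - 2) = (p - 2)*(p + 2)*(p^2 - 1) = (p - 2)*(p + 1)*(p + 2)*(p - 1)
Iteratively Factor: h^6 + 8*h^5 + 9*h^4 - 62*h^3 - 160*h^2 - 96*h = (h + 2)*(h^5 + 6*h^4 - 3*h^3 - 56*h^2 - 48*h) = (h + 2)*(h + 4)*(h^4 + 2*h^3 - 11*h^2 - 12*h) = (h + 2)*(h + 4)^2*(h^3 - 2*h^2 - 3*h) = (h + 1)*(h + 2)*(h + 4)^2*(h^2 - 3*h) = h*(h + 1)*(h + 2)*(h + 4)^2*(h - 3)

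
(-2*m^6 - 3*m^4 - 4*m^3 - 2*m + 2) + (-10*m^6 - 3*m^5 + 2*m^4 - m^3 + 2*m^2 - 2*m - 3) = -12*m^6 - 3*m^5 - m^4 - 5*m^3 + 2*m^2 - 4*m - 1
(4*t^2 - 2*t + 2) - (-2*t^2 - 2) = 6*t^2 - 2*t + 4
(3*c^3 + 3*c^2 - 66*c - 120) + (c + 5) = 3*c^3 + 3*c^2 - 65*c - 115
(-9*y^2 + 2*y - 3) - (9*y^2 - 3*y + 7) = -18*y^2 + 5*y - 10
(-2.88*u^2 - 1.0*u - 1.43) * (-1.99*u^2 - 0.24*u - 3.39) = 5.7312*u^4 + 2.6812*u^3 + 12.8489*u^2 + 3.7332*u + 4.8477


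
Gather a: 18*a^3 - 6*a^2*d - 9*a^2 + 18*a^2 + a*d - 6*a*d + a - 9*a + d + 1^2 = 18*a^3 + a^2*(9 - 6*d) + a*(-5*d - 8) + d + 1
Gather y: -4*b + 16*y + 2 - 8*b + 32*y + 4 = -12*b + 48*y + 6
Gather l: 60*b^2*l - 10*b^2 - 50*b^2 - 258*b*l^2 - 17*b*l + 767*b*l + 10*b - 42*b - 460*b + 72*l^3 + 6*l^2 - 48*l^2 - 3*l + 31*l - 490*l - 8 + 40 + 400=-60*b^2 - 492*b + 72*l^3 + l^2*(-258*b - 42) + l*(60*b^2 + 750*b - 462) + 432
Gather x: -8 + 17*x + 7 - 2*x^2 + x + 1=-2*x^2 + 18*x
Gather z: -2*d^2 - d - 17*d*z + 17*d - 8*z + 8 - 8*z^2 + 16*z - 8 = -2*d^2 + 16*d - 8*z^2 + z*(8 - 17*d)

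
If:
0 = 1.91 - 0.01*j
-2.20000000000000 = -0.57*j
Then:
No Solution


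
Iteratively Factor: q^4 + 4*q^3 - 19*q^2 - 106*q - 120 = (q + 2)*(q^3 + 2*q^2 - 23*q - 60) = (q + 2)*(q + 3)*(q^2 - q - 20) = (q + 2)*(q + 3)*(q + 4)*(q - 5)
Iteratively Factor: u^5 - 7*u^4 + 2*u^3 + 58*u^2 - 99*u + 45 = (u - 3)*(u^4 - 4*u^3 - 10*u^2 + 28*u - 15) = (u - 3)*(u - 1)*(u^3 - 3*u^2 - 13*u + 15) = (u - 5)*(u - 3)*(u - 1)*(u^2 + 2*u - 3) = (u - 5)*(u - 3)*(u - 1)^2*(u + 3)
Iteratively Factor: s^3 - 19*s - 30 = (s + 3)*(s^2 - 3*s - 10) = (s + 2)*(s + 3)*(s - 5)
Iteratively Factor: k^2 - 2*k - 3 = (k + 1)*(k - 3)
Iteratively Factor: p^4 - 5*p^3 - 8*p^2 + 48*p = (p)*(p^3 - 5*p^2 - 8*p + 48) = p*(p - 4)*(p^2 - p - 12) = p*(p - 4)^2*(p + 3)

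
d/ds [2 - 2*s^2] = -4*s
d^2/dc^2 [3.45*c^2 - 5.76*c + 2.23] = 6.90000000000000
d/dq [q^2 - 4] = 2*q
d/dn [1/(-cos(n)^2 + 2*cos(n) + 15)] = 2*(1 - cos(n))*sin(n)/(sin(n)^2 + 2*cos(n) + 14)^2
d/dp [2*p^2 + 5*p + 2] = 4*p + 5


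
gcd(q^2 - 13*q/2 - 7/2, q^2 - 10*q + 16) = 1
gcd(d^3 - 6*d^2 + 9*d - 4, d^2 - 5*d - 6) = 1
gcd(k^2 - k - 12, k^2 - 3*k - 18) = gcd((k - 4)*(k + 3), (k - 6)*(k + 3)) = k + 3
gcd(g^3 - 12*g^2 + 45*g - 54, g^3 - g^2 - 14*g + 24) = g - 3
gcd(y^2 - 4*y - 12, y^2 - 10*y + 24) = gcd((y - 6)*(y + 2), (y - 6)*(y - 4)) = y - 6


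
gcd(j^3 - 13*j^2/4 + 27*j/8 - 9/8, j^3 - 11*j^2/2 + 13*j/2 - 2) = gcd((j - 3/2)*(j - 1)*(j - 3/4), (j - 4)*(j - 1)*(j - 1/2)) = j - 1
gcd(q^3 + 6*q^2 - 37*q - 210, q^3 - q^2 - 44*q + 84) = q^2 + q - 42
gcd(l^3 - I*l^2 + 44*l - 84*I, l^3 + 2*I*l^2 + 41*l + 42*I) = l^2 + I*l + 42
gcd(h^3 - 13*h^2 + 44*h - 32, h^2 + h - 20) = h - 4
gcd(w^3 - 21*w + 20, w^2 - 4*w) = w - 4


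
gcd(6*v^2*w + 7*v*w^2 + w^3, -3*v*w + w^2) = w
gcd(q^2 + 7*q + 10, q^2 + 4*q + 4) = q + 2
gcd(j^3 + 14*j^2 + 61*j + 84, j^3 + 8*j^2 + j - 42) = j^2 + 10*j + 21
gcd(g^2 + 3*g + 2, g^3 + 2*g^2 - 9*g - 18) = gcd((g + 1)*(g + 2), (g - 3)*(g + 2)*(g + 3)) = g + 2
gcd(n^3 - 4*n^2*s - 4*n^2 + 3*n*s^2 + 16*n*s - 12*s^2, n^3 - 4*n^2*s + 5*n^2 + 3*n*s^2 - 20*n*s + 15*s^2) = n^2 - 4*n*s + 3*s^2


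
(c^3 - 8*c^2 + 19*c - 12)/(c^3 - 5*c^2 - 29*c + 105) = (c^2 - 5*c + 4)/(c^2 - 2*c - 35)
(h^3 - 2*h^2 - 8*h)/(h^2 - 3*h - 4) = h*(h + 2)/(h + 1)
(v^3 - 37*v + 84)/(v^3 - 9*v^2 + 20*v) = (v^2 + 4*v - 21)/(v*(v - 5))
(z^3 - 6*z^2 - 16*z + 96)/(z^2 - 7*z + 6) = (z^2 - 16)/(z - 1)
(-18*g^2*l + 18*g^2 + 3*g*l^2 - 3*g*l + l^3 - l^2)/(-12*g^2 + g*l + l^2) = (6*g*l - 6*g + l^2 - l)/(4*g + l)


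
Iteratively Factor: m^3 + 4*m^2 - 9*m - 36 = (m - 3)*(m^2 + 7*m + 12) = (m - 3)*(m + 4)*(m + 3)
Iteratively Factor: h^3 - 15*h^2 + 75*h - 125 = (h - 5)*(h^2 - 10*h + 25) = (h - 5)^2*(h - 5)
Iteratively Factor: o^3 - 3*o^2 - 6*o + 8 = (o - 4)*(o^2 + o - 2) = (o - 4)*(o - 1)*(o + 2)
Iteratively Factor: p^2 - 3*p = (p - 3)*(p)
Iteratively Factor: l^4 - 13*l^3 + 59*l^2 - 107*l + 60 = (l - 5)*(l^3 - 8*l^2 + 19*l - 12) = (l - 5)*(l - 3)*(l^2 - 5*l + 4) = (l - 5)*(l - 3)*(l - 1)*(l - 4)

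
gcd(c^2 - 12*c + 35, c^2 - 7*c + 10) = c - 5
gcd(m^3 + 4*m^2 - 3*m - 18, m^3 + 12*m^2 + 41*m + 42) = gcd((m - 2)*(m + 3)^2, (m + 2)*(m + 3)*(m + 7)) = m + 3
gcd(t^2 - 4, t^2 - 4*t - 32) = 1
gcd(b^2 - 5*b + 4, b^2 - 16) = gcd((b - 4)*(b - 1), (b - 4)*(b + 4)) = b - 4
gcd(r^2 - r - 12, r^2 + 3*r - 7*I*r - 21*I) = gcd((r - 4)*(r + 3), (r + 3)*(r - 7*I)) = r + 3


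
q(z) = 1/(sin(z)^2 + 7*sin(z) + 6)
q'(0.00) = -0.19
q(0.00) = 0.17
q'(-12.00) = -0.07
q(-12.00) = 0.10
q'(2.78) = 0.10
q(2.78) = 0.12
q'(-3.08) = 0.22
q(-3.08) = 0.18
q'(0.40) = -0.09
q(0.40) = 0.11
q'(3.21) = 0.22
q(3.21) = 0.18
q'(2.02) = 0.02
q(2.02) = 0.08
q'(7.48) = -0.02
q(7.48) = 0.07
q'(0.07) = -0.17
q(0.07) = 0.15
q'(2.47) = 0.06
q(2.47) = 0.09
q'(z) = (-2*sin(z)*cos(z) - 7*cos(z))/(sin(z)^2 + 7*sin(z) + 6)^2 = -(2*sin(z) + 7)*cos(z)/(sin(z)^2 + 7*sin(z) + 6)^2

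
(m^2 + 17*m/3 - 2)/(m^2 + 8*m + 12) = (m - 1/3)/(m + 2)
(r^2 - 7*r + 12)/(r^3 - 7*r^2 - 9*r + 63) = (r - 4)/(r^2 - 4*r - 21)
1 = 1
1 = 1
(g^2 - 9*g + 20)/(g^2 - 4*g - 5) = (g - 4)/(g + 1)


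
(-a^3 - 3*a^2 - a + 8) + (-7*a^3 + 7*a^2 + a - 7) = -8*a^3 + 4*a^2 + 1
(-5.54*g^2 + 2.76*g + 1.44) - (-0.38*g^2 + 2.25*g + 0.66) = -5.16*g^2 + 0.51*g + 0.78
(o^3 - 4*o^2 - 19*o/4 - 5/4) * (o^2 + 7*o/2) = o^5 - o^4/2 - 75*o^3/4 - 143*o^2/8 - 35*o/8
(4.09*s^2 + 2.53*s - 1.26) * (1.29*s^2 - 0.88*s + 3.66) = 5.2761*s^4 - 0.3355*s^3 + 11.1176*s^2 + 10.3686*s - 4.6116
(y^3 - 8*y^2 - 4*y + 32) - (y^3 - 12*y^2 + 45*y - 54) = 4*y^2 - 49*y + 86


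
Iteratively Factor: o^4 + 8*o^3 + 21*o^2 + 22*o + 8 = (o + 1)*(o^3 + 7*o^2 + 14*o + 8) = (o + 1)*(o + 2)*(o^2 + 5*o + 4) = (o + 1)*(o + 2)*(o + 4)*(o + 1)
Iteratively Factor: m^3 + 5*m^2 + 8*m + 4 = (m + 2)*(m^2 + 3*m + 2) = (m + 1)*(m + 2)*(m + 2)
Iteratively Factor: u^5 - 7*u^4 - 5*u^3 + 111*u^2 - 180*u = (u - 3)*(u^4 - 4*u^3 - 17*u^2 + 60*u) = (u - 5)*(u - 3)*(u^3 + u^2 - 12*u) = (u - 5)*(u - 3)^2*(u^2 + 4*u) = u*(u - 5)*(u - 3)^2*(u + 4)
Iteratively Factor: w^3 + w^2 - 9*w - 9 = (w + 3)*(w^2 - 2*w - 3) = (w + 1)*(w + 3)*(w - 3)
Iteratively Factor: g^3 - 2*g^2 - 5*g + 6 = (g - 1)*(g^2 - g - 6) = (g - 3)*(g - 1)*(g + 2)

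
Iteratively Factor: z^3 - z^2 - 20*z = (z + 4)*(z^2 - 5*z) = (z - 5)*(z + 4)*(z)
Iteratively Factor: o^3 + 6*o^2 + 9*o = (o + 3)*(o^2 + 3*o) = (o + 3)^2*(o)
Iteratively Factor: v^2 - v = (v - 1)*(v)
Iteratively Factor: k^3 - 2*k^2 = (k)*(k^2 - 2*k) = k^2*(k - 2)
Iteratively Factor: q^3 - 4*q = (q + 2)*(q^2 - 2*q) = (q - 2)*(q + 2)*(q)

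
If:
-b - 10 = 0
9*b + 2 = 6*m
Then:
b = -10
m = -44/3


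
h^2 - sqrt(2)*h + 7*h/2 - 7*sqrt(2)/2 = (h + 7/2)*(h - sqrt(2))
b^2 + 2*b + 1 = (b + 1)^2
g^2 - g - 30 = (g - 6)*(g + 5)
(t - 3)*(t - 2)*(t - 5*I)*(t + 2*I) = t^4 - 5*t^3 - 3*I*t^3 + 16*t^2 + 15*I*t^2 - 50*t - 18*I*t + 60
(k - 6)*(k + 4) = k^2 - 2*k - 24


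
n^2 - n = n*(n - 1)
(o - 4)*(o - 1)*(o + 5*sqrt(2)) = o^3 - 5*o^2 + 5*sqrt(2)*o^2 - 25*sqrt(2)*o + 4*o + 20*sqrt(2)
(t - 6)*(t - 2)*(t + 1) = t^3 - 7*t^2 + 4*t + 12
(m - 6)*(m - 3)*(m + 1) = m^3 - 8*m^2 + 9*m + 18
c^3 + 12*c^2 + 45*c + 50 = (c + 2)*(c + 5)^2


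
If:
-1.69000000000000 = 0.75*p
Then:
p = -2.25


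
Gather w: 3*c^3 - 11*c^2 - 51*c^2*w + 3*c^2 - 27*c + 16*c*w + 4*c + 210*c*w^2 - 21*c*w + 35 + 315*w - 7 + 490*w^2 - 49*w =3*c^3 - 8*c^2 - 23*c + w^2*(210*c + 490) + w*(-51*c^2 - 5*c + 266) + 28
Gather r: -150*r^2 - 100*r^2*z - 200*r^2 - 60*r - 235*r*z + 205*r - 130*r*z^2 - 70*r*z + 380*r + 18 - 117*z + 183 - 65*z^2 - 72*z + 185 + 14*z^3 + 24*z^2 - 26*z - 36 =r^2*(-100*z - 350) + r*(-130*z^2 - 305*z + 525) + 14*z^3 - 41*z^2 - 215*z + 350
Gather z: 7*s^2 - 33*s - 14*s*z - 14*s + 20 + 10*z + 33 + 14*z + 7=7*s^2 - 47*s + z*(24 - 14*s) + 60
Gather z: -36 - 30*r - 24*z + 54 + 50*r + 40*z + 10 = 20*r + 16*z + 28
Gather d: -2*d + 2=2 - 2*d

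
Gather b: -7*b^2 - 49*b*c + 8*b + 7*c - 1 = -7*b^2 + b*(8 - 49*c) + 7*c - 1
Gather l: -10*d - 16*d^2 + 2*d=-16*d^2 - 8*d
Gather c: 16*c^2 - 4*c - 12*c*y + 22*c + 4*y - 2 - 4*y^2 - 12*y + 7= 16*c^2 + c*(18 - 12*y) - 4*y^2 - 8*y + 5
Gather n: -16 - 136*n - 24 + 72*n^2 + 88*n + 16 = 72*n^2 - 48*n - 24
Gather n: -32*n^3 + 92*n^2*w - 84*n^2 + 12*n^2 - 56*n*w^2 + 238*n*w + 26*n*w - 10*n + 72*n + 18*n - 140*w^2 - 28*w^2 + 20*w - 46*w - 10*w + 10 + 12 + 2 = -32*n^3 + n^2*(92*w - 72) + n*(-56*w^2 + 264*w + 80) - 168*w^2 - 36*w + 24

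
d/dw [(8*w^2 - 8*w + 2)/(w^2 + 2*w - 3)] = 4*(6*w^2 - 13*w + 5)/(w^4 + 4*w^3 - 2*w^2 - 12*w + 9)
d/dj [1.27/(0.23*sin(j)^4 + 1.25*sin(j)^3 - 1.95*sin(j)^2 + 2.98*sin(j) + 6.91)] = (-1.1684*sin(j)^3 - 4.7625*sin(j)^2 + 4.953*sin(j) - 3.7846)*cos(j)/(0.23*sin(j)^4 + 1.25*sin(j)^3 - 1.95*sin(j)^2 + 2.98*sin(j) + 6.91)^2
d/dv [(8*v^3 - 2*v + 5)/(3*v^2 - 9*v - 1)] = (24*v^4 - 144*v^3 - 18*v^2 - 30*v + 47)/(9*v^4 - 54*v^3 + 75*v^2 + 18*v + 1)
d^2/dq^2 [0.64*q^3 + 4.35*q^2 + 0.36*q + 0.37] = 3.84*q + 8.7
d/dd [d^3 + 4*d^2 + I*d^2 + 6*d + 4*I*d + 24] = 3*d^2 + 2*d*(4 + I) + 6 + 4*I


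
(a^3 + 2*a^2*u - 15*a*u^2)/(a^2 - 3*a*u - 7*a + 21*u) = a*(a + 5*u)/(a - 7)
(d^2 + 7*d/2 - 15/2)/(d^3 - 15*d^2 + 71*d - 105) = (2*d^2 + 7*d - 15)/(2*(d^3 - 15*d^2 + 71*d - 105))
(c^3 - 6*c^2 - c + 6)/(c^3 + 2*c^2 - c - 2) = (c - 6)/(c + 2)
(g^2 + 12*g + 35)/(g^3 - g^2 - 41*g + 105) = (g + 5)/(g^2 - 8*g + 15)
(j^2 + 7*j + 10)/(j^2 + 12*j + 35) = (j + 2)/(j + 7)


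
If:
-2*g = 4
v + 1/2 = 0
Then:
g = -2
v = -1/2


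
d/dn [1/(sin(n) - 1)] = -cos(n)/(sin(n) - 1)^2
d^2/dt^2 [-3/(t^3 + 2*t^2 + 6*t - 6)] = 6*((3*t + 2)*(t^3 + 2*t^2 + 6*t - 6) - (3*t^2 + 4*t + 6)^2)/(t^3 + 2*t^2 + 6*t - 6)^3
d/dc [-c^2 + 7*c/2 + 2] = 7/2 - 2*c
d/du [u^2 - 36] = 2*u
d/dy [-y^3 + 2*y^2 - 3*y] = -3*y^2 + 4*y - 3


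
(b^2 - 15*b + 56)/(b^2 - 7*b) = (b - 8)/b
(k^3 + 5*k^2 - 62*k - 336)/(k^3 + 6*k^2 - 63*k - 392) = (k + 6)/(k + 7)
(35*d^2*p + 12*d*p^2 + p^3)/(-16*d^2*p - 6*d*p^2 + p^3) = (35*d^2 + 12*d*p + p^2)/(-16*d^2 - 6*d*p + p^2)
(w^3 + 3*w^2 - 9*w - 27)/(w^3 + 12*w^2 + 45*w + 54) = (w - 3)/(w + 6)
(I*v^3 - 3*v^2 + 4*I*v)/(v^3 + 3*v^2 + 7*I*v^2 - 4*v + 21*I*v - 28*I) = v*(I*v^2 - 3*v + 4*I)/(v^3 + v^2*(3 + 7*I) + v*(-4 + 21*I) - 28*I)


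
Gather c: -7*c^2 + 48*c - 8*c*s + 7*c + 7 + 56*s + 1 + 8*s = -7*c^2 + c*(55 - 8*s) + 64*s + 8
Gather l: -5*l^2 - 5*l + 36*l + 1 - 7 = -5*l^2 + 31*l - 6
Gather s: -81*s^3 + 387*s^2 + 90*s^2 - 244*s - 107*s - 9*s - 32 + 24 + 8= -81*s^3 + 477*s^2 - 360*s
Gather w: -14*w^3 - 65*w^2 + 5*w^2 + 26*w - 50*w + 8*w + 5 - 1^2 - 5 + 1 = -14*w^3 - 60*w^2 - 16*w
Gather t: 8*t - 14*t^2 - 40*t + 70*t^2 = 56*t^2 - 32*t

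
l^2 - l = l*(l - 1)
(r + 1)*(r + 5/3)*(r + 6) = r^3 + 26*r^2/3 + 53*r/3 + 10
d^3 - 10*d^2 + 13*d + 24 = (d - 8)*(d - 3)*(d + 1)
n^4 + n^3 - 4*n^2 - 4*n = n*(n - 2)*(n + 1)*(n + 2)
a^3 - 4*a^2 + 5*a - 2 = (a - 2)*(a - 1)^2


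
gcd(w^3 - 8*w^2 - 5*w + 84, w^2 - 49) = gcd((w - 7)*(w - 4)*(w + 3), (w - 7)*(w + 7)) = w - 7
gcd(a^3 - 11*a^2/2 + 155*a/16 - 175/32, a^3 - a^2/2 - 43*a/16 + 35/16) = a - 5/4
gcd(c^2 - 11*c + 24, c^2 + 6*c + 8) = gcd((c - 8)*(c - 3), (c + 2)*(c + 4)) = 1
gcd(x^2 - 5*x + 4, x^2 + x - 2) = x - 1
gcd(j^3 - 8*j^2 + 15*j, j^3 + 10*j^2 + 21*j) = j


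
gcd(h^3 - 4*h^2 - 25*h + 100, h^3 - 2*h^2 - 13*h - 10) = h - 5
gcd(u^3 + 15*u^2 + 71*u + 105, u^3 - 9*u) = u + 3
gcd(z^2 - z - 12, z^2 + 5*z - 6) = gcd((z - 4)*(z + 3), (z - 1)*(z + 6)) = 1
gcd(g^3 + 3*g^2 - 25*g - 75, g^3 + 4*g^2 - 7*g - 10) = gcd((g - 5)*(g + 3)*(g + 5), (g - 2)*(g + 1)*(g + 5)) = g + 5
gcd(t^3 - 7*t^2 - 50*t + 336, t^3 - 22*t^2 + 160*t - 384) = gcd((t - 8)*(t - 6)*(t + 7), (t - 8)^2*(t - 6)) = t^2 - 14*t + 48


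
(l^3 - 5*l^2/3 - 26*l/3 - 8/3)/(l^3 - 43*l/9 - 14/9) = 3*(l - 4)/(3*l - 7)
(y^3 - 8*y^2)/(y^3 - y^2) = (y - 8)/(y - 1)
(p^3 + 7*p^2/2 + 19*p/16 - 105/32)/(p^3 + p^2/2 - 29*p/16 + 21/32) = (2*p + 5)/(2*p - 1)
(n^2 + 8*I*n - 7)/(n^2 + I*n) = (n + 7*I)/n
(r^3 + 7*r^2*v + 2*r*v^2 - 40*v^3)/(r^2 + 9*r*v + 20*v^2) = r - 2*v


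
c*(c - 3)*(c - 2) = c^3 - 5*c^2 + 6*c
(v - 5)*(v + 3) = v^2 - 2*v - 15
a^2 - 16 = (a - 4)*(a + 4)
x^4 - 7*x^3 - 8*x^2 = x^2*(x - 8)*(x + 1)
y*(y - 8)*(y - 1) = y^3 - 9*y^2 + 8*y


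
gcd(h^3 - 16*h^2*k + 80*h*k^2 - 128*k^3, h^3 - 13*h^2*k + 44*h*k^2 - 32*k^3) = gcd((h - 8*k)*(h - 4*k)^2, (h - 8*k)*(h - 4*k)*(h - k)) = h^2 - 12*h*k + 32*k^2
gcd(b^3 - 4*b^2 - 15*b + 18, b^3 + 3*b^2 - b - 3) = b^2 + 2*b - 3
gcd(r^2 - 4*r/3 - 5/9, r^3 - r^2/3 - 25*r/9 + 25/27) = r - 5/3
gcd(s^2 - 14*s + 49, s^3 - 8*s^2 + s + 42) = s - 7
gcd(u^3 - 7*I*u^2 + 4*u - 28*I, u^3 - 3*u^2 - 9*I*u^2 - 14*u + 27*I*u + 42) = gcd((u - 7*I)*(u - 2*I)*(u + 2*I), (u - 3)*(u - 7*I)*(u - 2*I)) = u^2 - 9*I*u - 14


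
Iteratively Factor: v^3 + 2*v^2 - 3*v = (v - 1)*(v^2 + 3*v) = (v - 1)*(v + 3)*(v)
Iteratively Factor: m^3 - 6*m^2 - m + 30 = (m - 3)*(m^2 - 3*m - 10) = (m - 3)*(m + 2)*(m - 5)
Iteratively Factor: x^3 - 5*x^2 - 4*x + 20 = (x - 5)*(x^2 - 4) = (x - 5)*(x + 2)*(x - 2)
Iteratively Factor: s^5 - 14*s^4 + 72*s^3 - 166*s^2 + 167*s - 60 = (s - 1)*(s^4 - 13*s^3 + 59*s^2 - 107*s + 60) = (s - 3)*(s - 1)*(s^3 - 10*s^2 + 29*s - 20) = (s - 4)*(s - 3)*(s - 1)*(s^2 - 6*s + 5) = (s - 5)*(s - 4)*(s - 3)*(s - 1)*(s - 1)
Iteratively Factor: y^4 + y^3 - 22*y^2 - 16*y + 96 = (y - 4)*(y^3 + 5*y^2 - 2*y - 24) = (y - 4)*(y - 2)*(y^2 + 7*y + 12) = (y - 4)*(y - 2)*(y + 3)*(y + 4)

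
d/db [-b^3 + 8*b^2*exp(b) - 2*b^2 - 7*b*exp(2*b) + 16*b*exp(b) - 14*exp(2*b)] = 8*b^2*exp(b) - 3*b^2 - 14*b*exp(2*b) + 32*b*exp(b) - 4*b - 35*exp(2*b) + 16*exp(b)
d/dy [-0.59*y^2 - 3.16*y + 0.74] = -1.18*y - 3.16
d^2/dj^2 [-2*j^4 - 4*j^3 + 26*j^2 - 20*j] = -24*j^2 - 24*j + 52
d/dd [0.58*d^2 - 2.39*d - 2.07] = 1.16*d - 2.39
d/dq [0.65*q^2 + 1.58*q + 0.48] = 1.3*q + 1.58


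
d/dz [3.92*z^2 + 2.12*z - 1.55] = 7.84*z + 2.12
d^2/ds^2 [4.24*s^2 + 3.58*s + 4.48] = 8.48000000000000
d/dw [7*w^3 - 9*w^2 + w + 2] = 21*w^2 - 18*w + 1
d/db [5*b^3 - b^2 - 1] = b*(15*b - 2)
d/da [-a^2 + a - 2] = 1 - 2*a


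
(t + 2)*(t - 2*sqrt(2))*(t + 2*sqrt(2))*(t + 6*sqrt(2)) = t^4 + 2*t^3 + 6*sqrt(2)*t^3 - 8*t^2 + 12*sqrt(2)*t^2 - 48*sqrt(2)*t - 16*t - 96*sqrt(2)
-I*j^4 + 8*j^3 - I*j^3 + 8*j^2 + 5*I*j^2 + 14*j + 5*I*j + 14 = (j - I)*(j + 2*I)*(j + 7*I)*(-I*j - I)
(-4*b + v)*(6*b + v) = -24*b^2 + 2*b*v + v^2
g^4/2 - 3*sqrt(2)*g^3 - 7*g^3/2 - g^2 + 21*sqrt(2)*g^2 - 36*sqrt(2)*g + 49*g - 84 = (g/2 + sqrt(2)/2)*(g - 4)*(g - 3)*(g - 7*sqrt(2))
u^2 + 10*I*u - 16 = (u + 2*I)*(u + 8*I)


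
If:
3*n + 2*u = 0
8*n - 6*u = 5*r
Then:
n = -2*u/3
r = -34*u/15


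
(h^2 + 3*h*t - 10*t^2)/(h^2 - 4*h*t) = (h^2 + 3*h*t - 10*t^2)/(h*(h - 4*t))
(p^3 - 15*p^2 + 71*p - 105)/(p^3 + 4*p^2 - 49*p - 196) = (p^2 - 8*p + 15)/(p^2 + 11*p + 28)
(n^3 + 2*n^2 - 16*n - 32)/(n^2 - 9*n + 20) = (n^2 + 6*n + 8)/(n - 5)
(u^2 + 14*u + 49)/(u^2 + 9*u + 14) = (u + 7)/(u + 2)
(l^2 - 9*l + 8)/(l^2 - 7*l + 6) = (l - 8)/(l - 6)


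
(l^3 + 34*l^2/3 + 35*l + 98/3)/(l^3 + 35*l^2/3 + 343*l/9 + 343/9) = 3*(l + 2)/(3*l + 7)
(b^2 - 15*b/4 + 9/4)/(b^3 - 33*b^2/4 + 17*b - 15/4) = (4*b - 3)/(4*b^2 - 21*b + 5)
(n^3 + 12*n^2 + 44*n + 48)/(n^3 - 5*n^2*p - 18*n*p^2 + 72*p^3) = (n^3 + 12*n^2 + 44*n + 48)/(n^3 - 5*n^2*p - 18*n*p^2 + 72*p^3)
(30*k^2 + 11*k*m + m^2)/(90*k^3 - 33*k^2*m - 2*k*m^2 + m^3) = (5*k + m)/(15*k^2 - 8*k*m + m^2)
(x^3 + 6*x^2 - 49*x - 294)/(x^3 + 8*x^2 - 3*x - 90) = (x^2 - 49)/(x^2 + 2*x - 15)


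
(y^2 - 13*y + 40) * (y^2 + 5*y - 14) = y^4 - 8*y^3 - 39*y^2 + 382*y - 560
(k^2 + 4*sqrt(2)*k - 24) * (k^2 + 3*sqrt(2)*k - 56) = k^4 + 7*sqrt(2)*k^3 - 56*k^2 - 296*sqrt(2)*k + 1344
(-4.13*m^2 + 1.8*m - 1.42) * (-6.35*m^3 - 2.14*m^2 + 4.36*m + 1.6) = 26.2255*m^5 - 2.5918*m^4 - 12.8418*m^3 + 4.2788*m^2 - 3.3112*m - 2.272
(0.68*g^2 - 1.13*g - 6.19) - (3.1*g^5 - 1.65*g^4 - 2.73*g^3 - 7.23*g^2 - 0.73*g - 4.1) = -3.1*g^5 + 1.65*g^4 + 2.73*g^3 + 7.91*g^2 - 0.4*g - 2.09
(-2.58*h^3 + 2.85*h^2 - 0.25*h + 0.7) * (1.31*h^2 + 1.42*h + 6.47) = -3.3798*h^5 + 0.0699000000000005*h^4 - 12.9731*h^3 + 19.0015*h^2 - 0.6235*h + 4.529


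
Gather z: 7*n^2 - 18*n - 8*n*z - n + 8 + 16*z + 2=7*n^2 - 19*n + z*(16 - 8*n) + 10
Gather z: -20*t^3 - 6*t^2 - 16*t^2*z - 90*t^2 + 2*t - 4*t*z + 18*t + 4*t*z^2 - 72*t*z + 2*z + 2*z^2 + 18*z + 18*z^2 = -20*t^3 - 96*t^2 + 20*t + z^2*(4*t + 20) + z*(-16*t^2 - 76*t + 20)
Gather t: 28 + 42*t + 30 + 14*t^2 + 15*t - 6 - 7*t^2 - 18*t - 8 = 7*t^2 + 39*t + 44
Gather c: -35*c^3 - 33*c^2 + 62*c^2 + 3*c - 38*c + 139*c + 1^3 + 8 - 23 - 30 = -35*c^3 + 29*c^2 + 104*c - 44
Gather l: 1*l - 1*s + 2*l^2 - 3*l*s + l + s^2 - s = 2*l^2 + l*(2 - 3*s) + s^2 - 2*s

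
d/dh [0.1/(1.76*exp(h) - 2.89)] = -0.176*exp(h)/(1.76*exp(h) - 2.89)^2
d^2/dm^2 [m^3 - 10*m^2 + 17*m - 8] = 6*m - 20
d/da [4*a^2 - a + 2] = 8*a - 1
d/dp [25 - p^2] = -2*p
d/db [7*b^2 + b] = 14*b + 1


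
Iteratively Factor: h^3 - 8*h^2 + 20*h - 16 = (h - 4)*(h^2 - 4*h + 4) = (h - 4)*(h - 2)*(h - 2)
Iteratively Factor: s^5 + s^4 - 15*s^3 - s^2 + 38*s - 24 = (s - 1)*(s^4 + 2*s^3 - 13*s^2 - 14*s + 24) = (s - 3)*(s - 1)*(s^3 + 5*s^2 + 2*s - 8) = (s - 3)*(s - 1)*(s + 4)*(s^2 + s - 2) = (s - 3)*(s - 1)^2*(s + 4)*(s + 2)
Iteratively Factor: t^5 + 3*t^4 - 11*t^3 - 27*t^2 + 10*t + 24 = (t - 1)*(t^4 + 4*t^3 - 7*t^2 - 34*t - 24) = (t - 1)*(t + 2)*(t^3 + 2*t^2 - 11*t - 12) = (t - 1)*(t + 2)*(t + 4)*(t^2 - 2*t - 3) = (t - 1)*(t + 1)*(t + 2)*(t + 4)*(t - 3)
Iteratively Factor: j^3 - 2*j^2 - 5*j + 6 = (j - 1)*(j^2 - j - 6) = (j - 1)*(j + 2)*(j - 3)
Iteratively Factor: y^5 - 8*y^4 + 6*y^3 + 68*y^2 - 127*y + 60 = (y - 4)*(y^4 - 4*y^3 - 10*y^2 + 28*y - 15) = (y - 4)*(y + 3)*(y^3 - 7*y^2 + 11*y - 5) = (y - 5)*(y - 4)*(y + 3)*(y^2 - 2*y + 1) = (y - 5)*(y - 4)*(y - 1)*(y + 3)*(y - 1)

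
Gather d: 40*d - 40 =40*d - 40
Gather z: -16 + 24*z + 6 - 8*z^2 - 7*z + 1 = -8*z^2 + 17*z - 9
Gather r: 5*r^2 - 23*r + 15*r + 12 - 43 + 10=5*r^2 - 8*r - 21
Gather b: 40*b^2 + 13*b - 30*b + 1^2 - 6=40*b^2 - 17*b - 5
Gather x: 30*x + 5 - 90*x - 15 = -60*x - 10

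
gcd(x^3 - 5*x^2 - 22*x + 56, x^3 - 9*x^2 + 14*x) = x^2 - 9*x + 14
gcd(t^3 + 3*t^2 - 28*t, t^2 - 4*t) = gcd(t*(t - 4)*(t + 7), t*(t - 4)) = t^2 - 4*t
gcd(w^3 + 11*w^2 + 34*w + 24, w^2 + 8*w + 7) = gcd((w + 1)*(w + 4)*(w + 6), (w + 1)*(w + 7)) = w + 1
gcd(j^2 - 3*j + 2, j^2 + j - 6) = j - 2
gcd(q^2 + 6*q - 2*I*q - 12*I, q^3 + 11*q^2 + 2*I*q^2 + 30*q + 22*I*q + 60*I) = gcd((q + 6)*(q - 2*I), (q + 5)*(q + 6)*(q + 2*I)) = q + 6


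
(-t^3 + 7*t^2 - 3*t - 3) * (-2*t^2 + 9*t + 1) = 2*t^5 - 23*t^4 + 68*t^3 - 14*t^2 - 30*t - 3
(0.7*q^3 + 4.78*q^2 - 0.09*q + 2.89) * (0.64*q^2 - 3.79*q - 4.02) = 0.448*q^5 + 0.4062*q^4 - 20.9878*q^3 - 17.0249*q^2 - 10.5913*q - 11.6178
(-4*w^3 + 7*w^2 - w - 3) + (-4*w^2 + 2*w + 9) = -4*w^3 + 3*w^2 + w + 6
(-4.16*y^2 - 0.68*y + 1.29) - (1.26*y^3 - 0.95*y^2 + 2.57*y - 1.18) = -1.26*y^3 - 3.21*y^2 - 3.25*y + 2.47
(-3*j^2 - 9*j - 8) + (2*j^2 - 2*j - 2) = -j^2 - 11*j - 10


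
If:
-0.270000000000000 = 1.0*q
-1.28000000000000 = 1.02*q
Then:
No Solution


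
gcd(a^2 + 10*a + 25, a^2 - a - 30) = a + 5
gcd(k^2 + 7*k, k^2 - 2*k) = k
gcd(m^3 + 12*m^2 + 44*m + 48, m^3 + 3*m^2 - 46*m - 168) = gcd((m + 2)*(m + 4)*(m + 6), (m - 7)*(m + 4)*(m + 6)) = m^2 + 10*m + 24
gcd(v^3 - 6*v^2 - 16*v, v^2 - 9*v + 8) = v - 8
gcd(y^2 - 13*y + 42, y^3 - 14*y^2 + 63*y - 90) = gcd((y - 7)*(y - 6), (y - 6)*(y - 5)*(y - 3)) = y - 6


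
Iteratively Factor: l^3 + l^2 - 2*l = (l)*(l^2 + l - 2) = l*(l + 2)*(l - 1)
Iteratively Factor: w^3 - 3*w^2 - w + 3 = (w + 1)*(w^2 - 4*w + 3) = (w - 1)*(w + 1)*(w - 3)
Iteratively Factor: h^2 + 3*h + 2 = (h + 1)*(h + 2)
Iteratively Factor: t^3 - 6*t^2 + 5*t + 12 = (t - 4)*(t^2 - 2*t - 3) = (t - 4)*(t - 3)*(t + 1)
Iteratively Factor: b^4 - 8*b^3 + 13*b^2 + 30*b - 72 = (b - 3)*(b^3 - 5*b^2 - 2*b + 24) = (b - 4)*(b - 3)*(b^2 - b - 6) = (b - 4)*(b - 3)^2*(b + 2)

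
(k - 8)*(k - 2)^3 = k^4 - 14*k^3 + 60*k^2 - 104*k + 64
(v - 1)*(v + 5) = v^2 + 4*v - 5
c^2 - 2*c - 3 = (c - 3)*(c + 1)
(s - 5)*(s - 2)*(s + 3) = s^3 - 4*s^2 - 11*s + 30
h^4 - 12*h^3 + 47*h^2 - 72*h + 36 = (h - 6)*(h - 3)*(h - 2)*(h - 1)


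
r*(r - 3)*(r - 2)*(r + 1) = r^4 - 4*r^3 + r^2 + 6*r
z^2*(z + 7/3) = z^3 + 7*z^2/3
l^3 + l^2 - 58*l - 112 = (l - 8)*(l + 2)*(l + 7)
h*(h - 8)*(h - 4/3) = h^3 - 28*h^2/3 + 32*h/3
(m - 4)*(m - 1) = m^2 - 5*m + 4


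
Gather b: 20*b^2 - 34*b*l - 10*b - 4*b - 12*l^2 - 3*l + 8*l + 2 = 20*b^2 + b*(-34*l - 14) - 12*l^2 + 5*l + 2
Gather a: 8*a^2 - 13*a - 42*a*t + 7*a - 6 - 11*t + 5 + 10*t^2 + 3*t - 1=8*a^2 + a*(-42*t - 6) + 10*t^2 - 8*t - 2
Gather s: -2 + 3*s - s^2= -s^2 + 3*s - 2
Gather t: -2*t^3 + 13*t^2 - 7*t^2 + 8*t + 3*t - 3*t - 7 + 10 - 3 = -2*t^3 + 6*t^2 + 8*t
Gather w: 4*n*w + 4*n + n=4*n*w + 5*n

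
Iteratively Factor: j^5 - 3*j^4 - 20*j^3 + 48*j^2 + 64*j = (j - 4)*(j^4 + j^3 - 16*j^2 - 16*j) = (j - 4)^2*(j^3 + 5*j^2 + 4*j) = (j - 4)^2*(j + 1)*(j^2 + 4*j) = j*(j - 4)^2*(j + 1)*(j + 4)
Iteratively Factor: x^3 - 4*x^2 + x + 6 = (x - 3)*(x^2 - x - 2) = (x - 3)*(x + 1)*(x - 2)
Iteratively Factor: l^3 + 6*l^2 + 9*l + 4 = (l + 1)*(l^2 + 5*l + 4) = (l + 1)*(l + 4)*(l + 1)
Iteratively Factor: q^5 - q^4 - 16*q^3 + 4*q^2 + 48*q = (q - 4)*(q^4 + 3*q^3 - 4*q^2 - 12*q) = q*(q - 4)*(q^3 + 3*q^2 - 4*q - 12) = q*(q - 4)*(q + 2)*(q^2 + q - 6) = q*(q - 4)*(q + 2)*(q + 3)*(q - 2)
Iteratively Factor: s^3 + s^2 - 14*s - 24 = (s + 3)*(s^2 - 2*s - 8) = (s + 2)*(s + 3)*(s - 4)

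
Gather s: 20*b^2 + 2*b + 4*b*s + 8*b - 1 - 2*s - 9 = 20*b^2 + 10*b + s*(4*b - 2) - 10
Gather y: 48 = 48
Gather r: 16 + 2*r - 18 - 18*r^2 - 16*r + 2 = -18*r^2 - 14*r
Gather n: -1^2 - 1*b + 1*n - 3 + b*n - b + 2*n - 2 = -2*b + n*(b + 3) - 6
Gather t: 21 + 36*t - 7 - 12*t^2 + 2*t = -12*t^2 + 38*t + 14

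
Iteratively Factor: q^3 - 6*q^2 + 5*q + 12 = (q - 3)*(q^2 - 3*q - 4) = (q - 4)*(q - 3)*(q + 1)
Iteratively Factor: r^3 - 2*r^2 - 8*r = (r - 4)*(r^2 + 2*r) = r*(r - 4)*(r + 2)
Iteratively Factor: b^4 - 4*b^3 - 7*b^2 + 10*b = (b - 1)*(b^3 - 3*b^2 - 10*b) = (b - 1)*(b + 2)*(b^2 - 5*b) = b*(b - 1)*(b + 2)*(b - 5)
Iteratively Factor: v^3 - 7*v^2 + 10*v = (v - 2)*(v^2 - 5*v) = v*(v - 2)*(v - 5)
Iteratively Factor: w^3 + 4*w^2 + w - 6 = (w + 3)*(w^2 + w - 2) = (w - 1)*(w + 3)*(w + 2)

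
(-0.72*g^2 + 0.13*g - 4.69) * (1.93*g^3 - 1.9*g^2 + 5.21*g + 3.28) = -1.3896*g^5 + 1.6189*g^4 - 13.0499*g^3 + 7.2267*g^2 - 24.0085*g - 15.3832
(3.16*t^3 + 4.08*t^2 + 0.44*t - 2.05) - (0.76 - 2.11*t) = 3.16*t^3 + 4.08*t^2 + 2.55*t - 2.81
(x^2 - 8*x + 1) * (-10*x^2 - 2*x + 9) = -10*x^4 + 78*x^3 + 15*x^2 - 74*x + 9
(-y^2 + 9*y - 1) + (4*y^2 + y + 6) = 3*y^2 + 10*y + 5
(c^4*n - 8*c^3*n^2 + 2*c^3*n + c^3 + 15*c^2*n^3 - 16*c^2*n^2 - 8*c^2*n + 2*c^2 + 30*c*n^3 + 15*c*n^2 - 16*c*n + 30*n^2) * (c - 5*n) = c^5*n - 13*c^4*n^2 + 2*c^4*n + c^4 + 55*c^3*n^3 - 26*c^3*n^2 - 13*c^3*n + 2*c^3 - 75*c^2*n^4 + 110*c^2*n^3 + 55*c^2*n^2 - 26*c^2*n - 150*c*n^4 - 75*c*n^3 + 110*c*n^2 - 150*n^3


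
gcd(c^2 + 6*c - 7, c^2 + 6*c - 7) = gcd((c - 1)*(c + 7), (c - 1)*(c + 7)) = c^2 + 6*c - 7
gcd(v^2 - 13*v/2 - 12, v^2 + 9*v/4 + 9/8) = v + 3/2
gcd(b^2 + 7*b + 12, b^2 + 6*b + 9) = b + 3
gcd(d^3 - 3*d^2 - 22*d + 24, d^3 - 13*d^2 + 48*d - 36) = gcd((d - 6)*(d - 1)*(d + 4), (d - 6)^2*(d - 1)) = d^2 - 7*d + 6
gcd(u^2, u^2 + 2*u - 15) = 1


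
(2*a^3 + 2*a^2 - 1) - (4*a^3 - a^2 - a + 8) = -2*a^3 + 3*a^2 + a - 9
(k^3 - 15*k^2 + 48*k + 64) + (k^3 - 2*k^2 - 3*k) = 2*k^3 - 17*k^2 + 45*k + 64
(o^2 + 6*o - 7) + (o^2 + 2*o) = 2*o^2 + 8*o - 7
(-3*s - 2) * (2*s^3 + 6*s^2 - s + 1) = -6*s^4 - 22*s^3 - 9*s^2 - s - 2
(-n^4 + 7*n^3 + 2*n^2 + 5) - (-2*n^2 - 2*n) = -n^4 + 7*n^3 + 4*n^2 + 2*n + 5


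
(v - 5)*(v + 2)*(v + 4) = v^3 + v^2 - 22*v - 40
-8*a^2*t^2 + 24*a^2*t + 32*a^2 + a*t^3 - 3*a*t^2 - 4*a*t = (-8*a + t)*(t - 4)*(a*t + a)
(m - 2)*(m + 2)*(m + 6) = m^3 + 6*m^2 - 4*m - 24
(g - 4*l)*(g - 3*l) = g^2 - 7*g*l + 12*l^2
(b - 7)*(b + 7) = b^2 - 49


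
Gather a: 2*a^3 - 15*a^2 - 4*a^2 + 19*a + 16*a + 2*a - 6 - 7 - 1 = 2*a^3 - 19*a^2 + 37*a - 14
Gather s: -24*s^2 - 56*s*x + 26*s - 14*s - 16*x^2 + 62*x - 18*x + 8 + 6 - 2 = -24*s^2 + s*(12 - 56*x) - 16*x^2 + 44*x + 12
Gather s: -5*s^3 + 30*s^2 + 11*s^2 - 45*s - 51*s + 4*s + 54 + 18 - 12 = -5*s^3 + 41*s^2 - 92*s + 60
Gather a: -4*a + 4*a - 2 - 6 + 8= 0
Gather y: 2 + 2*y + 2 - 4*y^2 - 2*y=4 - 4*y^2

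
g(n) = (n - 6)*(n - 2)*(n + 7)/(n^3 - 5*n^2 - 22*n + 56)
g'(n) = (n - 6)*(n - 2)*(n + 7)*(-3*n^2 + 10*n + 22)/(n^3 - 5*n^2 - 22*n + 56)^2 + (n - 6)*(n - 2)/(n^3 - 5*n^2 - 22*n + 56) + (n - 6)*(n + 7)/(n^3 - 5*n^2 - 22*n + 56) + (n - 2)*(n + 7)/(n^3 - 5*n^2 - 22*n + 56) = 2*(-2*n^2 + 14*n - 77)/(n^4 - 6*n^3 - 47*n^2 + 168*n + 784)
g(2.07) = 1.19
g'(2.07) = -0.13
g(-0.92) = 1.72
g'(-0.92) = -0.31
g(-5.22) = -1.34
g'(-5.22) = -1.84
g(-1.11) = 1.79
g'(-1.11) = -0.35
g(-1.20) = 1.82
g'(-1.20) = -0.37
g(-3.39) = 5.35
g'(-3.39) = -7.34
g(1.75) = 1.23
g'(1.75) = -0.13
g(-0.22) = 1.55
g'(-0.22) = -0.22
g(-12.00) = 0.59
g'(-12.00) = -0.05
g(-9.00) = 0.38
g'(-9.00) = -0.11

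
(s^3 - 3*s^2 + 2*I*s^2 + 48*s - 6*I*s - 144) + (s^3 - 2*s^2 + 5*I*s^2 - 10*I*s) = 2*s^3 - 5*s^2 + 7*I*s^2 + 48*s - 16*I*s - 144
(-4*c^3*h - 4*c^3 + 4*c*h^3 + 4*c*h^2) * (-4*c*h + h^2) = 16*c^4*h^2 + 16*c^4*h - 4*c^3*h^3 - 4*c^3*h^2 - 16*c^2*h^4 - 16*c^2*h^3 + 4*c*h^5 + 4*c*h^4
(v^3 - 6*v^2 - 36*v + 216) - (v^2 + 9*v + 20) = v^3 - 7*v^2 - 45*v + 196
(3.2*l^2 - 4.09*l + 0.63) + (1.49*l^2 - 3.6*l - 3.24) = 4.69*l^2 - 7.69*l - 2.61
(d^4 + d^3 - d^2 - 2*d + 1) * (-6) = -6*d^4 - 6*d^3 + 6*d^2 + 12*d - 6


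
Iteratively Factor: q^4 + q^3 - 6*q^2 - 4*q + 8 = (q - 2)*(q^3 + 3*q^2 - 4) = (q - 2)*(q + 2)*(q^2 + q - 2) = (q - 2)*(q - 1)*(q + 2)*(q + 2)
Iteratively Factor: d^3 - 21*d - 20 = (d + 4)*(d^2 - 4*d - 5) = (d - 5)*(d + 4)*(d + 1)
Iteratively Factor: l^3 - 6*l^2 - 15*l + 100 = (l + 4)*(l^2 - 10*l + 25) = (l - 5)*(l + 4)*(l - 5)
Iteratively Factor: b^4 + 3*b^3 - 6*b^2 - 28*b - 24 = (b - 3)*(b^3 + 6*b^2 + 12*b + 8) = (b - 3)*(b + 2)*(b^2 + 4*b + 4) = (b - 3)*(b + 2)^2*(b + 2)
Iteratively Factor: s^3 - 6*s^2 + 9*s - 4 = (s - 4)*(s^2 - 2*s + 1) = (s - 4)*(s - 1)*(s - 1)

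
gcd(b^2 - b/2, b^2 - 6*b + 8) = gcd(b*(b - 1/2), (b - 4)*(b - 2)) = 1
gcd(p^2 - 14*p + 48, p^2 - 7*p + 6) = p - 6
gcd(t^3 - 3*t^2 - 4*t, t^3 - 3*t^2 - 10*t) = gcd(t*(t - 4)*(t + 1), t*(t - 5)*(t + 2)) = t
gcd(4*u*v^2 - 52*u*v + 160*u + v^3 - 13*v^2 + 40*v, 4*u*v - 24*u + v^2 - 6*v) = 4*u + v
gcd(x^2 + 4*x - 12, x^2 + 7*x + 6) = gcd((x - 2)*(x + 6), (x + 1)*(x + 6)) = x + 6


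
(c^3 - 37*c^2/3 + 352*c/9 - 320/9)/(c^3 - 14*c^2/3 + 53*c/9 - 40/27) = 3*(c - 8)/(3*c - 1)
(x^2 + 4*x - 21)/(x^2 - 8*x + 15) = (x + 7)/(x - 5)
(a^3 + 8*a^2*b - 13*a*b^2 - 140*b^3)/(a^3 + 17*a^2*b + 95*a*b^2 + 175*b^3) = (a - 4*b)/(a + 5*b)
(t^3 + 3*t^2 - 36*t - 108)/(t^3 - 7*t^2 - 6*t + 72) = (t + 6)/(t - 4)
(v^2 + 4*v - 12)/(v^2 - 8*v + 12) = (v + 6)/(v - 6)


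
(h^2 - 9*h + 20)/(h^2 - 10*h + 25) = (h - 4)/(h - 5)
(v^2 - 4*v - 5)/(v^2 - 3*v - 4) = (v - 5)/(v - 4)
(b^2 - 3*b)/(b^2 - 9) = b/(b + 3)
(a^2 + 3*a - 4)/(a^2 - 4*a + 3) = (a + 4)/(a - 3)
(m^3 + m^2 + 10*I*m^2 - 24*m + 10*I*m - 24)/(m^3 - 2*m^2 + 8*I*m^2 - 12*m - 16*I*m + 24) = (m^2 + m*(1 + 4*I) + 4*I)/(m^2 + 2*m*(-1 + I) - 4*I)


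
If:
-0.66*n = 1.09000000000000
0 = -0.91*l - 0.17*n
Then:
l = 0.31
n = -1.65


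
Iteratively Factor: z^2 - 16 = (z - 4)*(z + 4)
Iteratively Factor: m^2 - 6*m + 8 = (m - 4)*(m - 2)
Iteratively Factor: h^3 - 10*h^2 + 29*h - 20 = (h - 4)*(h^2 - 6*h + 5) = (h - 4)*(h - 1)*(h - 5)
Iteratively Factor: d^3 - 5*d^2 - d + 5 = (d - 5)*(d^2 - 1) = (d - 5)*(d + 1)*(d - 1)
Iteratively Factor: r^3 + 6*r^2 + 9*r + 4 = (r + 1)*(r^2 + 5*r + 4) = (r + 1)*(r + 4)*(r + 1)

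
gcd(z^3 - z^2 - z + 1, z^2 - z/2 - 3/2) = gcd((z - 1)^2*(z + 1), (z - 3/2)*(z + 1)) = z + 1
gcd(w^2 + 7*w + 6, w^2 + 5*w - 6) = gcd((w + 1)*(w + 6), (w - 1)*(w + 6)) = w + 6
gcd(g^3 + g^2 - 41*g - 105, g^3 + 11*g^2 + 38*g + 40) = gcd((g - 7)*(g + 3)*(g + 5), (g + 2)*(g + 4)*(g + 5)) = g + 5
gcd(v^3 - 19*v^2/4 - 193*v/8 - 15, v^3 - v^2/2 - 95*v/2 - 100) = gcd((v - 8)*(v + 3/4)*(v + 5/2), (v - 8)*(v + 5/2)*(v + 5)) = v^2 - 11*v/2 - 20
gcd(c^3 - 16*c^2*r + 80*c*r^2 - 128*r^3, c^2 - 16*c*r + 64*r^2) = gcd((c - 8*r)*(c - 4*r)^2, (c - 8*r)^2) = -c + 8*r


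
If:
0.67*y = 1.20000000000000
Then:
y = 1.79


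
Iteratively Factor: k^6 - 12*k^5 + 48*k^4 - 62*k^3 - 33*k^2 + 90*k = (k - 2)*(k^5 - 10*k^4 + 28*k^3 - 6*k^2 - 45*k) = k*(k - 2)*(k^4 - 10*k^3 + 28*k^2 - 6*k - 45) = k*(k - 3)*(k - 2)*(k^3 - 7*k^2 + 7*k + 15) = k*(k - 5)*(k - 3)*(k - 2)*(k^2 - 2*k - 3) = k*(k - 5)*(k - 3)*(k - 2)*(k + 1)*(k - 3)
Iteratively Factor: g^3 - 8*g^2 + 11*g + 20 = (g + 1)*(g^2 - 9*g + 20) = (g - 4)*(g + 1)*(g - 5)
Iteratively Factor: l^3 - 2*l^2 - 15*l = (l - 5)*(l^2 + 3*l) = l*(l - 5)*(l + 3)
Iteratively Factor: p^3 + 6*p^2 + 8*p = (p + 4)*(p^2 + 2*p) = (p + 2)*(p + 4)*(p)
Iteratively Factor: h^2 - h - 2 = (h - 2)*(h + 1)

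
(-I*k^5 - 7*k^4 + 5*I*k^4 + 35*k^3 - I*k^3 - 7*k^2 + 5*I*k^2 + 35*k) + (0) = -I*k^5 - 7*k^4 + 5*I*k^4 + 35*k^3 - I*k^3 - 7*k^2 + 5*I*k^2 + 35*k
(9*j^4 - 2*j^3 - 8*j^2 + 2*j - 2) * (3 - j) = -9*j^5 + 29*j^4 + 2*j^3 - 26*j^2 + 8*j - 6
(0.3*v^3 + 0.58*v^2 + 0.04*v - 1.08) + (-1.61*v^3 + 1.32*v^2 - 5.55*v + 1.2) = -1.31*v^3 + 1.9*v^2 - 5.51*v + 0.12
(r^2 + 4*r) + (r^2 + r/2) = 2*r^2 + 9*r/2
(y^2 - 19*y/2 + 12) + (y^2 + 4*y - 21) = 2*y^2 - 11*y/2 - 9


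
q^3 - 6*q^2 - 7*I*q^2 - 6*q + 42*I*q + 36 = (q - 6)*(q - 6*I)*(q - I)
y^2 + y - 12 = (y - 3)*(y + 4)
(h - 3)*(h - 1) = h^2 - 4*h + 3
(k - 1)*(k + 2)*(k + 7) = k^3 + 8*k^2 + 5*k - 14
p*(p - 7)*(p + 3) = p^3 - 4*p^2 - 21*p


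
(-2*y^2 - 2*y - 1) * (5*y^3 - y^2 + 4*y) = -10*y^5 - 8*y^4 - 11*y^3 - 7*y^2 - 4*y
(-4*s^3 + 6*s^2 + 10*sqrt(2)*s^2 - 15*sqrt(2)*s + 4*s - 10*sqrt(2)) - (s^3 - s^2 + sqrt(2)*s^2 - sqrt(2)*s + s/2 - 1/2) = -5*s^3 + 7*s^2 + 9*sqrt(2)*s^2 - 14*sqrt(2)*s + 7*s/2 - 10*sqrt(2) + 1/2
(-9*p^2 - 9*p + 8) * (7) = -63*p^2 - 63*p + 56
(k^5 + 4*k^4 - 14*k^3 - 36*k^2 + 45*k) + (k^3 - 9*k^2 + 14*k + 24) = k^5 + 4*k^4 - 13*k^3 - 45*k^2 + 59*k + 24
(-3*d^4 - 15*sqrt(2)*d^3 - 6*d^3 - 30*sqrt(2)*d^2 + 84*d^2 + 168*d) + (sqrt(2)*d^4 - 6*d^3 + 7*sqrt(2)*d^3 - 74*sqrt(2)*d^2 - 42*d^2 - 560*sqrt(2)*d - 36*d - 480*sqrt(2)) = -3*d^4 + sqrt(2)*d^4 - 12*d^3 - 8*sqrt(2)*d^3 - 104*sqrt(2)*d^2 + 42*d^2 - 560*sqrt(2)*d + 132*d - 480*sqrt(2)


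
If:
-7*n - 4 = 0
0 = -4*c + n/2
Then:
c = -1/14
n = -4/7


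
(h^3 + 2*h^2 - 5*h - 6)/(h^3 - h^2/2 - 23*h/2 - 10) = 2*(h^2 + h - 6)/(2*h^2 - 3*h - 20)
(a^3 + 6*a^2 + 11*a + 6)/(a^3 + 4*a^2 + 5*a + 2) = (a + 3)/(a + 1)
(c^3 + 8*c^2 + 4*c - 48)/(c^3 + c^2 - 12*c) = (c^2 + 4*c - 12)/(c*(c - 3))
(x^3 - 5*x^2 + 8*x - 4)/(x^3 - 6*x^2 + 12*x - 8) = (x - 1)/(x - 2)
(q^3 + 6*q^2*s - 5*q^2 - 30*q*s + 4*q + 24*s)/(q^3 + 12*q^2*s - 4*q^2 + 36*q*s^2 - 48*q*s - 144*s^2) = (q - 1)/(q + 6*s)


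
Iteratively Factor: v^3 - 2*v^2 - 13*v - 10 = (v + 1)*(v^2 - 3*v - 10) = (v - 5)*(v + 1)*(v + 2)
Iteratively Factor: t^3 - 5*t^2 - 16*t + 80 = (t + 4)*(t^2 - 9*t + 20) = (t - 5)*(t + 4)*(t - 4)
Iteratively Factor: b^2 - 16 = (b + 4)*(b - 4)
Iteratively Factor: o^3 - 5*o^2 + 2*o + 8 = (o - 4)*(o^2 - o - 2) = (o - 4)*(o + 1)*(o - 2)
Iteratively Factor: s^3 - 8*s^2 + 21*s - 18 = (s - 2)*(s^2 - 6*s + 9) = (s - 3)*(s - 2)*(s - 3)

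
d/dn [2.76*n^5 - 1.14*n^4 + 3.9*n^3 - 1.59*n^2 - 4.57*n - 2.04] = 13.8*n^4 - 4.56*n^3 + 11.7*n^2 - 3.18*n - 4.57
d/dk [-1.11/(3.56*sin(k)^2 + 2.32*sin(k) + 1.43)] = (7.9032*sin(k) + 2.5752)*cos(k)/(3.56*sin(k)^2 + 2.32*sin(k) + 1.43)^2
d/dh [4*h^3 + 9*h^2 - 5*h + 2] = 12*h^2 + 18*h - 5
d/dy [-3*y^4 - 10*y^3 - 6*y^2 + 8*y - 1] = -12*y^3 - 30*y^2 - 12*y + 8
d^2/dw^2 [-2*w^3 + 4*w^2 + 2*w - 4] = 8 - 12*w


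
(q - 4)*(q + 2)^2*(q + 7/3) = q^4 + 7*q^3/3 - 12*q^2 - 44*q - 112/3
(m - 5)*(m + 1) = m^2 - 4*m - 5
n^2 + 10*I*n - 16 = (n + 2*I)*(n + 8*I)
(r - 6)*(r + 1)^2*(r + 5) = r^4 + r^3 - 31*r^2 - 61*r - 30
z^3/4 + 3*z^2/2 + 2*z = z*(z/4 + 1)*(z + 2)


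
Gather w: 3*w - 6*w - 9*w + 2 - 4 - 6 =-12*w - 8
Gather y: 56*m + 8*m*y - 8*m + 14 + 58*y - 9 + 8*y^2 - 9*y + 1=48*m + 8*y^2 + y*(8*m + 49) + 6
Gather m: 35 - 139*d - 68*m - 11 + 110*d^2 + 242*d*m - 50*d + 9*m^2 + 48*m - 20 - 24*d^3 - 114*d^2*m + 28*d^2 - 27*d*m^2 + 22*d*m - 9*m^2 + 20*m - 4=-24*d^3 + 138*d^2 - 27*d*m^2 - 189*d + m*(-114*d^2 + 264*d)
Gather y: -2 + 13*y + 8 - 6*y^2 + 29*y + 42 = -6*y^2 + 42*y + 48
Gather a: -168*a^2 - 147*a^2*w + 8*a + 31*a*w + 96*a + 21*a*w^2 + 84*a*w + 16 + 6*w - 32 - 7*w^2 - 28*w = a^2*(-147*w - 168) + a*(21*w^2 + 115*w + 104) - 7*w^2 - 22*w - 16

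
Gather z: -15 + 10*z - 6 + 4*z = 14*z - 21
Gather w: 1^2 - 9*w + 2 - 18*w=3 - 27*w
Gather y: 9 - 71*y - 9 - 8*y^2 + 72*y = -8*y^2 + y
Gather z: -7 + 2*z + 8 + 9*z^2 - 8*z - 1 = 9*z^2 - 6*z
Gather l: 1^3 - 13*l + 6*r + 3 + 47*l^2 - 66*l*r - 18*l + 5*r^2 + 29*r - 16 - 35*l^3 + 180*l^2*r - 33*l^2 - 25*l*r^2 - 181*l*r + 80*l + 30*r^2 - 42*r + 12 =-35*l^3 + l^2*(180*r + 14) + l*(-25*r^2 - 247*r + 49) + 35*r^2 - 7*r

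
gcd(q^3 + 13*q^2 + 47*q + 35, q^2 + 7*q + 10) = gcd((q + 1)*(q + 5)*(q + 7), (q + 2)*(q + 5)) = q + 5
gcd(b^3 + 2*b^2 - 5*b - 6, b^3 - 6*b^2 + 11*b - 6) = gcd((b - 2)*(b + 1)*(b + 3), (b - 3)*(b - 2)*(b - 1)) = b - 2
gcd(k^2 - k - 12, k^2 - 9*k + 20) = k - 4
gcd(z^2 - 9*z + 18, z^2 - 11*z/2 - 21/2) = 1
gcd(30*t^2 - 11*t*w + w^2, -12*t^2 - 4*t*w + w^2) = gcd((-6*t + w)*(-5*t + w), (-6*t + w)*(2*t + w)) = 6*t - w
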